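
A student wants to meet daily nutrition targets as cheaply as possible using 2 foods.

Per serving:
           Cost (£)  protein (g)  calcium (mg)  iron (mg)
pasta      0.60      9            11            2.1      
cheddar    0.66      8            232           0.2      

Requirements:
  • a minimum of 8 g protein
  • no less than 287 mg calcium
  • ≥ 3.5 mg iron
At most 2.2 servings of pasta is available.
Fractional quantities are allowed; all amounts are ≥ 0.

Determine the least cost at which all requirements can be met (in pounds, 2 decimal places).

£1.70

This is a linear program. Let x1 = servings of pasta, x2 = servings of cheddar.
Minimise 0.6x1 + 0.66x2 subject to:
  9x1 + 8x2 ≥ 8   (protein)
  11x1 + 232x2 ≥ 287   (calcium)
  2.1x1 + 0.2x2 ≥ 3.5   (iron)
  x1 ≤ 2.2
  x1, x2 ≥ 0.
Both inputs are positive at the optimum. There the calcium and iron constraints are tight.
Optimal quantities: pasta = 1.556 servings, cheddar = 1.163 servings.
Hence cost = 0.6·1.556 + 0.66·1.163 = £1.7012.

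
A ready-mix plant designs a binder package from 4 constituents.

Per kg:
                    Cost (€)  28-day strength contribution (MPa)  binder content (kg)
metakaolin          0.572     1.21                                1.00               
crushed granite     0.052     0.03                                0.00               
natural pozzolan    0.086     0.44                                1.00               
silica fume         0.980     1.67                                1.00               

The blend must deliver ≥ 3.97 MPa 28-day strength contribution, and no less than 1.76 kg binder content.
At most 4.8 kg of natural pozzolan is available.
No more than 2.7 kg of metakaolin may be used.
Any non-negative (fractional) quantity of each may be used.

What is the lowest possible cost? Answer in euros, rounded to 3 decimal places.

€1.291

Let x1 = kg of metakaolin, x2 = kg of crushed granite, x3 = kg of natural pozzolan, x4 = kg of silica fume.
Minimize 0.572x1 + 0.052x2 + 0.086x3 + 0.98x4 s.t.:
  1.21x1 + 0.03x2 + 0.44x3 + 1.67x4 ≥ 3.97   (28-day strength contribution)
  1x1 + 1x3 + 1x4 ≥ 1.76   (binder content)
  x3 ≤ 4.8
  x1 ≤ 2.7
  x1, x2, x3, x4 ≥ 0.
The cheapest feasible vertex uses only metakaolin, natural pozzolan; crushed granite, silica fume are not used. The 28-day strength contribution and the natural pozzolan cap requirements are met with equality.
Optimal quantities: metakaolin = 1.536 kg, natural pozzolan = 4.8 kg.
Total cost: 0.572·1.536 + 0.086·4.8 = 1.29139.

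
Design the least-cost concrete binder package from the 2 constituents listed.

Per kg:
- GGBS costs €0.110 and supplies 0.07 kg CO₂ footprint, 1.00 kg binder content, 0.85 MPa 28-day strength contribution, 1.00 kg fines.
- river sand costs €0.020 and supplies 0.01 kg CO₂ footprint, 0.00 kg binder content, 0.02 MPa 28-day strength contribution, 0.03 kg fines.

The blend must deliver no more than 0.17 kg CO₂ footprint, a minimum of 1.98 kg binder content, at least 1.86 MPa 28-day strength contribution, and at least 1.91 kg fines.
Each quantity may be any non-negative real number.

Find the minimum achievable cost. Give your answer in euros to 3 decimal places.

€0.241

Let x1 = kg of GGBS, x2 = kg of river sand.
Minimise 0.11x1 + 0.02x2 s.t.:
  0.07x1 + 0.01x2 ≤ 0.17   (CO₂ footprint)
  1x1 ≥ 1.98   (binder content)
  0.85x1 + 0.02x2 ≥ 1.86   (28-day strength contribution)
  1x1 + 0.03x2 ≥ 1.91   (fines)
  x1, x2 ≥ 0.
The minimum-cost mix takes nothing from river sand — only GGBS. There the 28-day strength contribution constraint is tight.
So GGBS = 2.188 kg.
Hence cost = 0.11·2.188 = €0.24068.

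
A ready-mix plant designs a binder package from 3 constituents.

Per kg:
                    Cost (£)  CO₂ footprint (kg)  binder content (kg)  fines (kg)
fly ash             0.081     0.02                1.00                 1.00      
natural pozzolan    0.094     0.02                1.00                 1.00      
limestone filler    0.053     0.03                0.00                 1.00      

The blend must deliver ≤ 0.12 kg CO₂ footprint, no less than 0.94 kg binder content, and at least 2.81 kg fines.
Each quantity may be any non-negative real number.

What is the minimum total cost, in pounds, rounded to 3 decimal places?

£0.175

Let x1 = kg of fly ash, x2 = kg of natural pozzolan, x3 = kg of limestone filler.
min 0.081x1 + 0.094x2 + 0.053x3 with:
  0.02x1 + 0.02x2 + 0.03x3 ≤ 0.12   (CO₂ footprint)
  1x1 + 1x2 ≥ 0.94   (binder content)
  1x1 + 1x2 + 1x3 ≥ 2.81   (fines)
  x1, x2, x3 ≥ 0.
At the optimum only fly ash, limestone filler are positive (natural pozzolan = 0). There the binder content and fines constraints are tight.
Solving gives x1 = 0.94, x3 = 1.87.
Hence cost = 0.081·0.94 + 0.053·1.87 = £0.17525.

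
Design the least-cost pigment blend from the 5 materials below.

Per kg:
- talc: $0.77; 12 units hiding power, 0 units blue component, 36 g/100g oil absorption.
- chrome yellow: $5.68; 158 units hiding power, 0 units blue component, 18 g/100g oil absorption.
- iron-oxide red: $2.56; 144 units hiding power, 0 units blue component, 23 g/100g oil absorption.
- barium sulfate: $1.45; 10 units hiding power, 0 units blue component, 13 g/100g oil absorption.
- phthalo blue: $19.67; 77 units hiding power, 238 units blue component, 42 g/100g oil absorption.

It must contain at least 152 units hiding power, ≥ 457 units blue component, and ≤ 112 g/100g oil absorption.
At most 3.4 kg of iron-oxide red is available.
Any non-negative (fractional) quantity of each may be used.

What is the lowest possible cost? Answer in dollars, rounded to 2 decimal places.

$37.84

This is a linear program. Let x1 = kg of talc, x2 = kg of chrome yellow, x3 = kg of iron-oxide red, x4 = kg of barium sulfate, x5 = kg of phthalo blue.
min 0.77x1 + 5.68x2 + 2.56x3 + 1.45x4 + 19.67x5 s.t.:
  12x1 + 158x2 + 144x3 + 10x4 + 77x5 ≥ 152   (hiding power)
  238x5 ≥ 457   (blue component)
  36x1 + 18x2 + 23x3 + 13x4 + 42x5 ≤ 112   (oil absorption)
  x3 ≤ 3.4
  x1, x2, x3, x4, x5 ≥ 0.
At the optimum only iron-oxide red, phthalo blue are positive (talc, chrome yellow, barium sulfate = 0). Binding constraints: hiding power and blue component.
So iron-oxide red = 0.0288 kg, phthalo blue = 1.92 kg.
Objective = 2.56·0.0288 + 19.67·1.92 = 37.8401.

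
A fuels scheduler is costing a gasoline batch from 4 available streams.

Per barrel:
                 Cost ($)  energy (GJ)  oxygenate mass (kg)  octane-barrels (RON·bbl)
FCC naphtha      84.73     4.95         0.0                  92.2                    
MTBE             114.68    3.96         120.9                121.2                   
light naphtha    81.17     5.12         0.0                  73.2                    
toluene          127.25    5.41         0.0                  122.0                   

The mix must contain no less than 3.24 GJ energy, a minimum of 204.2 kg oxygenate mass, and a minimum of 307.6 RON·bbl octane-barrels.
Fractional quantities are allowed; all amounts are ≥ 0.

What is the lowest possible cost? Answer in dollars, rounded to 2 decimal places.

Let x1 = barrels of FCC naphtha, x2 = barrels of MTBE, x3 = barrels of light naphtha, x4 = barrels of toluene.
Minimise 84.73x1 + 114.68x2 + 81.17x3 + 127.25x4 with:
  4.95x1 + 3.96x2 + 5.12x3 + 5.41x4 ≥ 3.24   (energy)
  120.9x2 ≥ 204.2   (oxygenate mass)
  92.2x1 + 121.2x2 + 73.2x3 + 122x4 ≥ 307.6   (octane-barrels)
  x1, x2, x3, x4 ≥ 0.
The cheapest feasible vertex uses only FCC naphtha, MTBE; light naphtha, toluene are not used. There the oxygenate mass and octane-barrels constraints are tight.
Solving gives x1 = 1.116, x2 = 1.689.
Hence cost = 84.73·1.116 + 114.68·1.689 = $288.2532.

$288.25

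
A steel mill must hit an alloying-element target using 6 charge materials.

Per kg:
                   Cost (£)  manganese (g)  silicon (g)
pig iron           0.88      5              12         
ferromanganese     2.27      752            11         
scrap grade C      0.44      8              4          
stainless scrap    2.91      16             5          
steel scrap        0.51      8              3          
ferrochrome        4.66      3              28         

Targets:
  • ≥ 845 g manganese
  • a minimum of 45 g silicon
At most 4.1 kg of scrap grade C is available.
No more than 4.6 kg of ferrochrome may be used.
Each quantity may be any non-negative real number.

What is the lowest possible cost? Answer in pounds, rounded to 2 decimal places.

Set it up as a linear program. Let x1 = kg of pig iron, x2 = kg of ferromanganese, x3 = kg of scrap grade C, x4 = kg of stainless scrap, x5 = kg of steel scrap, x6 = kg of ferrochrome.
min 0.88x1 + 2.27x2 + 0.44x3 + 2.91x4 + 0.51x5 + 4.66x6 s.t.:
  5x1 + 752x2 + 8x3 + 16x4 + 8x5 + 3x6 ≥ 845   (manganese)
  12x1 + 11x2 + 4x3 + 5x4 + 3x5 + 28x6 ≥ 45   (silicon)
  x3 ≤ 4.1
  x6 ≤ 4.6
  x1, x2, x3, x4, x5, x6 ≥ 0.
At the optimum only pig iron, ferromanganese are positive (scrap grade C, stainless scrap, steel scrap, ferrochrome = 0). There the manganese and silicon constraints are tight.
Optimal quantities: pig iron = 2.737 kg, ferromanganese = 1.105 kg.
Cost = 0.88·2.737 + 2.27·1.105 = 4.9169.

£4.92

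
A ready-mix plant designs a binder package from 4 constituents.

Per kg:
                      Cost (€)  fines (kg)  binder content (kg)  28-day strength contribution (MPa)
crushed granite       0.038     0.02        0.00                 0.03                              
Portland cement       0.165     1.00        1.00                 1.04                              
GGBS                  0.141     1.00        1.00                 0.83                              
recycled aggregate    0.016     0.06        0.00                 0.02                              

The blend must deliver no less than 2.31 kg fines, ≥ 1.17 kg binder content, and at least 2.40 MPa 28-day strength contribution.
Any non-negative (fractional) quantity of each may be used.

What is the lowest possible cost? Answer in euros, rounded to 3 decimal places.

Set it up as a linear program. Let x1 = kg of crushed granite, x2 = kg of Portland cement, x3 = kg of GGBS, x4 = kg of recycled aggregate.
Minimise 0.038x1 + 0.165x2 + 0.141x3 + 0.016x4 s.t.:
  0.02x1 + 1x2 + 1x3 + 0.06x4 ≥ 2.31   (fines)
  1x2 + 1x3 ≥ 1.17   (binder content)
  0.03x1 + 1.04x2 + 0.83x3 + 0.02x4 ≥ 2.4   (28-day strength contribution)
  x1, x2, x3, x4 ≥ 0.
The minimum-cost mix takes nothing from crushed granite, recycled aggregate — only Portland cement, GGBS. Binding constraints: fines and 28-day strength contribution.
That vertex is x2 = 2.299, x3 = 0.01143.
Hence cost = 0.165·2.299 + 0.141·0.01143 = €0.38095.

€0.381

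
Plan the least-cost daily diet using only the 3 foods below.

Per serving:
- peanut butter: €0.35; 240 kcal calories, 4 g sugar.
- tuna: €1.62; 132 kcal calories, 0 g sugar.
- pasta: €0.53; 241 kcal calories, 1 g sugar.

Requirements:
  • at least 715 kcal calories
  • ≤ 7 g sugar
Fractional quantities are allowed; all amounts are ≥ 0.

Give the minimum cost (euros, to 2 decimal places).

€1.33

Let x1 = servings of peanut butter, x2 = servings of tuna, x3 = servings of pasta.
Minimize 0.35x1 + 1.62x2 + 0.53x3 with:
  240x1 + 132x2 + 241x3 ≥ 715   (calories)
  4x1 + 1x3 ≤ 7   (sugar)
  x1, x2, x3 ≥ 0.
The optimal basis is {peanut butter, pasta}; tuna drops out. There the calories and sugar constraints are tight.
So peanut butter = 1.343 servings, pasta = 1.63 servings.
Cost = 0.35·1.343 + 0.53·1.63 = 1.3340.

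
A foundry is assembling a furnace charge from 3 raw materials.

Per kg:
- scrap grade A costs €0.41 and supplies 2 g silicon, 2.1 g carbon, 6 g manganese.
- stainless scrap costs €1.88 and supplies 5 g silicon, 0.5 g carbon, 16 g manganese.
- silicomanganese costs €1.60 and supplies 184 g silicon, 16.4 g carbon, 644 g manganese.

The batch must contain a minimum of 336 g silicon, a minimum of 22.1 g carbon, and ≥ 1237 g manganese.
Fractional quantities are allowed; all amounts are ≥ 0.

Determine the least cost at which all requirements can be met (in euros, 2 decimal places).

€3.07

Let x1 = kg of scrap grade A, x2 = kg of stainless scrap, x3 = kg of silicomanganese.
Minimize 0.41x1 + 1.88x2 + 1.6x3 with:
  2x1 + 5x2 + 184x3 ≥ 336   (silicon)
  2.1x1 + 0.5x2 + 16.4x3 ≥ 22.1   (carbon)
  6x1 + 16x2 + 644x3 ≥ 1237   (manganese)
  x1, x2, x3 ≥ 0.
The optimal basis is {silicomanganese}; scrap grade A, stainless scrap drop out. The manganese requirement is met with equality.
Solving gives x3 = 1.921.
Total cost: 1.6·1.921 = 3.0736.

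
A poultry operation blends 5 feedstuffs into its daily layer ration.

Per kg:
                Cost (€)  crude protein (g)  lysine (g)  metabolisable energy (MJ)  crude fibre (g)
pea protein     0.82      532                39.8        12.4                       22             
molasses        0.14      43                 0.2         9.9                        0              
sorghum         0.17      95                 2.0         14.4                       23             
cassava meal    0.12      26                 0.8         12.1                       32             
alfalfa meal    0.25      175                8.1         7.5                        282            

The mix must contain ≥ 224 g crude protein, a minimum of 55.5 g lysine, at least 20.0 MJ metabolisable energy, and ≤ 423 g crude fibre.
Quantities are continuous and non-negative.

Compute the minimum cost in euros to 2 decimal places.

This is a linear program. Let x1 = kg of pea protein, x2 = kg of molasses, x3 = kg of sorghum, x4 = kg of cassava meal, x5 = kg of alfalfa meal.
Minimize 0.82x1 + 0.14x2 + 0.17x3 + 0.12x4 + 0.25x5 subject to:
  532x1 + 43x2 + 95x3 + 26x4 + 175x5 ≥ 224   (crude protein)
  39.8x1 + 0.2x2 + 2x3 + 0.8x4 + 8.1x5 ≥ 55.5   (lysine)
  12.4x1 + 9.9x2 + 14.4x3 + 12.1x4 + 7.5x5 ≥ 20   (metabolisable energy)
  22x1 + 23x3 + 32x4 + 282x5 ≤ 423   (crude fibre)
  x1, x2, x3, x4, x5 ≥ 0.
The optimal basis is {pea protein, cassava meal}; molasses, sorghum, alfalfa meal drop out. There the lysine and metabolisable energy constraints are tight.
That vertex is x1 = 1.39, x4 = 0.2286.
Total cost: 0.82·1.39 + 0.12·0.2286 = 1.1672.

€1.17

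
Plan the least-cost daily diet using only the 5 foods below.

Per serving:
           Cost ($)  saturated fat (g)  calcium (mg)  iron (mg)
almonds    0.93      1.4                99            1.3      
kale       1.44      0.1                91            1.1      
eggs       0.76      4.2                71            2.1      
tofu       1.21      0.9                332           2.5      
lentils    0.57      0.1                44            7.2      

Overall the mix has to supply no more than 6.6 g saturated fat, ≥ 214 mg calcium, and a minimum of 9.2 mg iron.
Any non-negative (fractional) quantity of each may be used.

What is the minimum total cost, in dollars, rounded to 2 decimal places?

$1.23

This is a linear program. Let x1 = servings of almonds, x2 = servings of kale, x3 = servings of eggs, x4 = servings of tofu, x5 = servings of lentils.
Minimize 0.93x1 + 1.44x2 + 0.76x3 + 1.21x4 + 0.57x5 with:
  1.4x1 + 0.1x2 + 4.2x3 + 0.9x4 + 0.1x5 ≤ 6.6   (saturated fat)
  99x1 + 91x2 + 71x3 + 332x4 + 44x5 ≥ 214   (calcium)
  1.3x1 + 1.1x2 + 2.1x3 + 2.5x4 + 7.2x5 ≥ 9.2   (iron)
  x1, x2, x3, x4, x5 ≥ 0.
The optimal basis is {tofu, lentils}; almonds, kale, eggs drop out. Binding constraints: calcium and iron.
Solving gives x4 = 0.4982, x5 = 1.105.
Total cost: 1.21·0.4982 + 0.57·1.105 = 1.2327.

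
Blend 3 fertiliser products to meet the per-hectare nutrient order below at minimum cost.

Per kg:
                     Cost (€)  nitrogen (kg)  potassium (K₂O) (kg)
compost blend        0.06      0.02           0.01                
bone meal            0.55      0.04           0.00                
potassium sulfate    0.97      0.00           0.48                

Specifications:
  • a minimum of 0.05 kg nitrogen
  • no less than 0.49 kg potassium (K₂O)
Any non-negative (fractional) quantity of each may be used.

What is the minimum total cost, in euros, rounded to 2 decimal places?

€1.09

This is a linear program. Let x1 = kg of compost blend, x2 = kg of bone meal, x3 = kg of potassium sulfate.
Minimise 0.06x1 + 0.55x2 + 0.97x3 with:
  0.02x1 + 0.04x2 ≥ 0.05   (nitrogen)
  0.01x1 + 0.48x3 ≥ 0.49   (potassium (K₂O))
  x1, x2, x3 ≥ 0.
The cheapest feasible vertex uses only compost blend, potassium sulfate; bone meal is not used. Binding constraints: nitrogen and potassium (K₂O).
That vertex is x1 = 2.5, x3 = 0.9688.
Objective = 0.06·2.5 + 0.97·0.9688 = 1.0897.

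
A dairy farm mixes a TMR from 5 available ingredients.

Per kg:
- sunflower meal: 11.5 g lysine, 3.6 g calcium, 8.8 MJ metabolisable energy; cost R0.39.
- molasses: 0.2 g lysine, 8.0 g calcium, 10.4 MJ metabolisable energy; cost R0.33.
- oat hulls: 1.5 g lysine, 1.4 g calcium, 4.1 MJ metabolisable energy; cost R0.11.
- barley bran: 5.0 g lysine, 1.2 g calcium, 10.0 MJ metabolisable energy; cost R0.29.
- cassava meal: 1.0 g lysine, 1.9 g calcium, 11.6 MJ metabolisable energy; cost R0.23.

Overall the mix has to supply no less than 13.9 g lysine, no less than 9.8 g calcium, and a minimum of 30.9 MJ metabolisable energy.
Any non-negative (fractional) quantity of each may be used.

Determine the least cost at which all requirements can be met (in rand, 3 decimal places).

Let x1 = kg of sunflower meal, x2 = kg of molasses, x3 = kg of oat hulls, x4 = kg of barley bran, x5 = kg of cassava meal.
Minimize 0.39x1 + 0.33x2 + 0.11x3 + 0.29x4 + 0.23x5 with:
  11.5x1 + 0.2x2 + 1.5x3 + 5x4 + 1x5 ≥ 13.9   (lysine)
  3.6x1 + 8x2 + 1.4x3 + 1.2x4 + 1.9x5 ≥ 9.8   (calcium)
  8.8x1 + 10.4x2 + 4.1x3 + 10x4 + 11.6x5 ≥ 30.9   (metabolisable energy)
  x1, x2, x3, x4, x5 ≥ 0.
The minimum-cost mix takes nothing from molasses, barley bran — only sunflower meal, oat hulls, cassava meal. The lysine, calcium, metabolisable energy requirements are met with equality.
Optimal quantities: sunflower meal = 0.5144 kg, oat hulls = 4.981 kg, cassava meal = 0.513 kg.
Objective = 0.39·0.5144 + 0.11·4.981 + 0.23·0.513 = 0.86652.

R0.867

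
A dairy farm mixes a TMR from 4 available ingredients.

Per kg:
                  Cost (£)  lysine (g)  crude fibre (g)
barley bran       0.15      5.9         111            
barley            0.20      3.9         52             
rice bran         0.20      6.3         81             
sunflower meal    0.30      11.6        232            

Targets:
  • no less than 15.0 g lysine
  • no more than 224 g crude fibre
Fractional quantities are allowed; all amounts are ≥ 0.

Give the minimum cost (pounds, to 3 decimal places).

£0.443

Set it up as a linear program. Let x1 = kg of barley bran, x2 = kg of barley, x3 = kg of rice bran, x4 = kg of sunflower meal.
Minimize 0.15x1 + 0.2x2 + 0.2x3 + 0.3x4 with:
  5.9x1 + 3.9x2 + 6.3x3 + 11.6x4 ≥ 15   (lysine)
  111x1 + 52x2 + 81x3 + 232x4 ≤ 224   (crude fibre)
  x1, x2, x3, x4 ≥ 0.
The minimum-cost mix takes nothing from barley, sunflower meal — only barley bran, rice bran. The lysine and crude fibre requirements are met with equality.
Optimal quantities: barley bran = 0.8862 kg, rice bran = 1.551 kg.
Hence cost = 0.15·0.8862 + 0.2·1.551 = £0.44313.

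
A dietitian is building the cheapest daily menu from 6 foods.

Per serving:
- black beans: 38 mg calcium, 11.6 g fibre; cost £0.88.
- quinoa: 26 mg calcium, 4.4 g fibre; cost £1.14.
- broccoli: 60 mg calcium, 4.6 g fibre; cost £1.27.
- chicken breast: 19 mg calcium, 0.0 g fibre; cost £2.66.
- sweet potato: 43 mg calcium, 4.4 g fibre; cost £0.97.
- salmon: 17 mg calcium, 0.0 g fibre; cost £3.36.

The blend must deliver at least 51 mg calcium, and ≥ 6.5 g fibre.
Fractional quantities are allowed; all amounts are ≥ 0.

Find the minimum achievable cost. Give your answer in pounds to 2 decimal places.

£1.10

Let x1 = servings of black beans, x2 = servings of quinoa, x3 = servings of broccoli, x4 = servings of chicken breast, x5 = servings of sweet potato, x6 = servings of salmon.
Minimise 0.88x1 + 1.14x2 + 1.27x3 + 2.66x4 + 0.97x5 + 3.36x6 subject to:
  38x1 + 26x2 + 60x3 + 19x4 + 43x5 + 17x6 ≥ 51   (calcium)
  11.6x1 + 4.4x2 + 4.6x3 + 4.4x5 ≥ 6.5   (fibre)
  x1, x2, x3, x4, x5, x6 ≥ 0.
The minimum-cost mix takes nothing from quinoa, chicken breast, sweet potato, salmon — only black beans, broccoli. The calcium and fibre requirements are met with equality.
That vertex is x1 = 0.2982, x3 = 0.6612.
Hence cost = 0.88·0.2982 + 1.27·0.6612 = £1.1021.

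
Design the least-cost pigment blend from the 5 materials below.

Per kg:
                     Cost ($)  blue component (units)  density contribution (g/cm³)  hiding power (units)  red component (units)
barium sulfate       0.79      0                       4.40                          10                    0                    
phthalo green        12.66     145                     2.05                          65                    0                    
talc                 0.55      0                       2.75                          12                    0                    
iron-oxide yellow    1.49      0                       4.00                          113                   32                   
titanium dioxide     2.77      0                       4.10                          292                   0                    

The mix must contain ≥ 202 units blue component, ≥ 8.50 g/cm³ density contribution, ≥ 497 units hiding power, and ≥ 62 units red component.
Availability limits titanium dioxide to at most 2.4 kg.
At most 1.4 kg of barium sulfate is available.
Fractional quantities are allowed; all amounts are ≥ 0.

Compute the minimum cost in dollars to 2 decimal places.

$22.30

Treat it as an LP. Let x1 = kg of barium sulfate, x2 = kg of phthalo green, x3 = kg of talc, x4 = kg of iron-oxide yellow, x5 = kg of titanium dioxide.
Minimize 0.79x1 + 12.66x2 + 0.55x3 + 1.49x4 + 2.77x5 with:
  145x2 ≥ 202   (blue component)
  4.4x1 + 2.05x2 + 2.75x3 + 4x4 + 4.1x5 ≥ 8.5   (density contribution)
  10x1 + 65x2 + 12x3 + 113x4 + 292x5 ≥ 497   (hiding power)
  32x4 ≥ 62   (red component)
  x5 ≤ 2.4
  x1 ≤ 1.4
  x1, x2, x3, x4, x5 ≥ 0.
At the optimum only phthalo green, iron-oxide yellow, titanium dioxide are positive (barium sulfate, talc = 0). The blue component, hiding power, red component requirements are met with equality.
That vertex is x2 = 1.393, x4 = 1.938, x5 = 0.6422.
Cost = 12.66·1.393 + 1.49·1.938 + 2.77·0.6422 = 22.3019.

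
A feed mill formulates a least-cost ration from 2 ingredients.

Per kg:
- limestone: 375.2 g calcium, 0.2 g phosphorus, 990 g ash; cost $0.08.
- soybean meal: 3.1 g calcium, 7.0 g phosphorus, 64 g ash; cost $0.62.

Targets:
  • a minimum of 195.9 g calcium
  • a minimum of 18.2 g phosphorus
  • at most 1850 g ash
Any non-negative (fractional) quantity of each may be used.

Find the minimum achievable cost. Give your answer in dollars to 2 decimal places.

$1.64

Let x1 = kg of limestone, x2 = kg of soybean meal.
Minimize 0.08x1 + 0.62x2 with:
  375.2x1 + 3.1x2 ≥ 195.9   (calcium)
  0.2x1 + 7x2 ≥ 18.2   (phosphorus)
  990x1 + 64x2 ≤ 1850   (ash)
  x1, x2 ≥ 0.
Both inputs are positive at the optimum. There the calcium and phosphorus constraints are tight.
Optimal quantities: limestone = 0.5008 kg, soybean meal = 2.586 kg.
Cost = 0.08·0.5008 + 0.62·2.586 = 1.6434.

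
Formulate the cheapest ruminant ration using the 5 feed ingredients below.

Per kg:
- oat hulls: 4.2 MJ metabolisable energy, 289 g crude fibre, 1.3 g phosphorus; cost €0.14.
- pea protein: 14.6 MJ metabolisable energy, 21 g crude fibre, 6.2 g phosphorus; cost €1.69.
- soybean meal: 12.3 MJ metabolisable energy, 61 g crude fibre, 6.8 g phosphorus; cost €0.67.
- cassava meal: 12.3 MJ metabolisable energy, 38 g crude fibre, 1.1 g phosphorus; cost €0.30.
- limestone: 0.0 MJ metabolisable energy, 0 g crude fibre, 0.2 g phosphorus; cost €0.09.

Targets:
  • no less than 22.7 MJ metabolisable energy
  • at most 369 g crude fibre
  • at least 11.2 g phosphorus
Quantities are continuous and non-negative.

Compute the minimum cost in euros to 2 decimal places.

€1.13

Let x1 = kg of oat hulls, x2 = kg of pea protein, x3 = kg of soybean meal, x4 = kg of cassava meal, x5 = kg of limestone.
min 0.14x1 + 1.69x2 + 0.67x3 + 0.3x4 + 0.09x5 subject to:
  4.2x1 + 14.6x2 + 12.3x3 + 12.3x4 ≥ 22.7   (metabolisable energy)
  289x1 + 21x2 + 61x3 + 38x4 ≤ 369   (crude fibre)
  1.3x1 + 6.2x2 + 6.8x3 + 1.1x4 + 0.2x5 ≥ 11.2   (phosphorus)
  x1, x2, x3, x4, x5 ≥ 0.
The minimum-cost mix takes nothing from pea protein, limestone — only oat hulls, soybean meal, cassava meal. There the metabolisable energy, crude fibre, phosphorus constraints are tight.
Solving gives x1 = 0.9617, x3 = 1.453, x4 = 0.06435.
Cost = 0.14·0.9617 + 0.67·1.453 + 0.3·0.06435 = 1.1275.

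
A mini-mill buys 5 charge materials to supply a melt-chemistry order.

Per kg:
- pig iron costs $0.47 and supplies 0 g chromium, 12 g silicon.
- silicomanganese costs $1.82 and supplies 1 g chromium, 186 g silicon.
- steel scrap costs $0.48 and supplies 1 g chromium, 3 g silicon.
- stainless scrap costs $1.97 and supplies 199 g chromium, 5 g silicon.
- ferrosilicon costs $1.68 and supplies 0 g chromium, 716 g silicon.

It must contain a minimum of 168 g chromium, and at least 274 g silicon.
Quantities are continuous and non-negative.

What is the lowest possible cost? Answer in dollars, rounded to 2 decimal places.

This is a linear program. Let x1 = kg of pig iron, x2 = kg of silicomanganese, x3 = kg of steel scrap, x4 = kg of stainless scrap, x5 = kg of ferrosilicon.
Minimize 0.47x1 + 1.82x2 + 0.48x3 + 1.97x4 + 1.68x5 with:
  1x2 + 1x3 + 199x4 ≥ 168   (chromium)
  12x1 + 186x2 + 3x3 + 5x4 + 716x5 ≥ 274   (silicon)
  x1, x2, x3, x4, x5 ≥ 0.
At the optimum only stainless scrap, ferrosilicon are positive (pig iron, silicomanganese, steel scrap = 0). Binding constraints: chromium and silicon.
So stainless scrap = 0.8442 kg, ferrosilicon = 0.3768 kg.
Hence cost = 1.97·0.8442 + 1.68·0.3768 = $2.2961.

$2.30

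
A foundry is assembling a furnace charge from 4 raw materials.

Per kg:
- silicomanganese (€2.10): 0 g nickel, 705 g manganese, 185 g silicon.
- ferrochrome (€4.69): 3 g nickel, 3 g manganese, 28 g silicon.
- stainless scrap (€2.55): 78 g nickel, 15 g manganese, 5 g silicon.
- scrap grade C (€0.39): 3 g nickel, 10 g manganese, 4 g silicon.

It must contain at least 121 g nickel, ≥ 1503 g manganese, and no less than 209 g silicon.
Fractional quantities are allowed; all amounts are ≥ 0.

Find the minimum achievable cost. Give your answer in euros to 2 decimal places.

€8.36

Let x1 = kg of silicomanganese, x2 = kg of ferrochrome, x3 = kg of stainless scrap, x4 = kg of scrap grade C.
Minimise 2.1x1 + 4.69x2 + 2.55x3 + 0.39x4 subject to:
  3x2 + 78x3 + 3x4 ≥ 121   (nickel)
  705x1 + 3x2 + 15x3 + 10x4 ≥ 1503   (manganese)
  185x1 + 28x2 + 5x3 + 4x4 ≥ 209   (silicon)
  x1, x2, x3, x4 ≥ 0.
The cheapest feasible vertex uses only silicomanganese, stainless scrap; ferrochrome, scrap grade C are not used. There the nickel and manganese constraints are tight.
So silicomanganese = 2.099 kg, stainless scrap = 1.551 kg.
Objective = 2.1·2.099 + 2.55·1.551 = 8.3630.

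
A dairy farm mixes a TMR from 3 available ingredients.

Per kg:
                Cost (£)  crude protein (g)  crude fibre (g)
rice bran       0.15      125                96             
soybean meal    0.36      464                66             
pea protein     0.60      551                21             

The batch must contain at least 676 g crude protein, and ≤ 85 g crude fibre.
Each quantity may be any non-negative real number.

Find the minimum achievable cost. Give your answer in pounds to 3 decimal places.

Treat it as an LP. Let x1 = kg of rice bran, x2 = kg of soybean meal, x3 = kg of pea protein.
Minimise 0.15x1 + 0.36x2 + 0.6x3 subject to:
  125x1 + 464x2 + 551x3 ≥ 676   (crude protein)
  96x1 + 66x2 + 21x3 ≤ 85   (crude fibre)
  x1, x2, x3 ≥ 0.
The optimal basis is {soybean meal, pea protein}; rice bran drops out. Binding constraints: crude protein and crude fibre.
Optimal quantities: soybean meal = 1.226 kg, pea protein = 0.1944 kg.
Hence cost = 0.36·1.226 + 0.6·0.1944 = £0.55800.

£0.558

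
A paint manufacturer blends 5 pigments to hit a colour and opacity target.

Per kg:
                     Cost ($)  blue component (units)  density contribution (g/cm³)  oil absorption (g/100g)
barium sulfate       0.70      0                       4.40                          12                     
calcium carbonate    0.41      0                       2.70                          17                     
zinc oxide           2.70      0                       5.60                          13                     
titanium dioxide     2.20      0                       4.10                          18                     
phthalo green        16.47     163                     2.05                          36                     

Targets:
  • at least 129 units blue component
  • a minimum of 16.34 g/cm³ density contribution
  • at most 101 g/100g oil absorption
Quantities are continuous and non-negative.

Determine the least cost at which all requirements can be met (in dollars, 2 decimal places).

$15.31

Let x1 = kg of barium sulfate, x2 = kg of calcium carbonate, x3 = kg of zinc oxide, x4 = kg of titanium dioxide, x5 = kg of phthalo green.
Minimize 0.7x1 + 0.41x2 + 2.7x3 + 2.2x4 + 16.47x5 with:
  163x5 ≥ 129   (blue component)
  4.4x1 + 2.7x2 + 5.6x3 + 4.1x4 + 2.05x5 ≥ 16.34   (density contribution)
  12x1 + 17x2 + 13x3 + 18x4 + 36x5 ≤ 101   (oil absorption)
  x1, x2, x3, x4, x5 ≥ 0.
The optimal basis is {barium sulfate, calcium carbonate, phthalo green}; zinc oxide, titanium dioxide drop out. The blue component, density contribution, oil absorption requirements are met with equality.
Solving gives x1 = 1.284, x2 = 3.359, x5 = 0.7914.
Hence cost = 0.7·1.284 + 0.41·3.359 + 16.47·0.7914 = $15.3103.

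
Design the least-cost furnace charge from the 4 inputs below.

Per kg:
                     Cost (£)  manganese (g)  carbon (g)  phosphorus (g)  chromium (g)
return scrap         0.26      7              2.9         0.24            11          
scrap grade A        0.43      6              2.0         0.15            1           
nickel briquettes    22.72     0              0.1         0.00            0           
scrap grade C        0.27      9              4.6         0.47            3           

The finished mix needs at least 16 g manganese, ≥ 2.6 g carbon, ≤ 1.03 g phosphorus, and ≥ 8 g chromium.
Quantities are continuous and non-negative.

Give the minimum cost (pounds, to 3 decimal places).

£0.495

Let x1 = kg of return scrap, x2 = kg of scrap grade A, x3 = kg of nickel briquettes, x4 = kg of scrap grade C.
Minimise 0.26x1 + 0.43x2 + 22.72x3 + 0.27x4 with:
  7x1 + 6x2 + 9x4 ≥ 16   (manganese)
  2.9x1 + 2x2 + 0.1x3 + 4.6x4 ≥ 2.6   (carbon)
  0.24x1 + 0.15x2 + 0.47x4 ≤ 1.03   (phosphorus)
  11x1 + 1x2 + 3x4 ≥ 8   (chromium)
  x1, x2, x3, x4 ≥ 0.
At the optimum only return scrap, scrap grade C are positive (scrap grade A, nickel briquettes = 0). Binding constraints: manganese and chromium.
So return scrap = 0.3077 kg, scrap grade C = 1.538 kg.
Total cost: 0.26·0.3077 + 0.27·1.538 = 0.49526.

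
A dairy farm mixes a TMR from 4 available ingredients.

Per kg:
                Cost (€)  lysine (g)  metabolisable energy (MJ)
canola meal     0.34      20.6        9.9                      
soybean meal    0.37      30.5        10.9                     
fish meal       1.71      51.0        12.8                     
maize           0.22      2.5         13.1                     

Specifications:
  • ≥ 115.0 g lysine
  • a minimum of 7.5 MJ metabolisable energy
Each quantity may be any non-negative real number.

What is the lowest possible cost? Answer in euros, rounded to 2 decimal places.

€1.40

Let x1 = kg of canola meal, x2 = kg of soybean meal, x3 = kg of fish meal, x4 = kg of maize.
min 0.34x1 + 0.37x2 + 1.71x3 + 0.22x4 with:
  20.6x1 + 30.5x2 + 51x3 + 2.5x4 ≥ 115   (lysine)
  9.9x1 + 10.9x2 + 12.8x3 + 13.1x4 ≥ 7.5   (metabolisable energy)
  x1, x2, x3, x4 ≥ 0.
The minimum-cost mix takes nothing from canola meal, fish meal, maize — only soybean meal. The lysine requirement is met with equality.
Optimal quantities: soybean meal = 3.7705 kg.
Objective = 0.37·3.7705 = 1.3951.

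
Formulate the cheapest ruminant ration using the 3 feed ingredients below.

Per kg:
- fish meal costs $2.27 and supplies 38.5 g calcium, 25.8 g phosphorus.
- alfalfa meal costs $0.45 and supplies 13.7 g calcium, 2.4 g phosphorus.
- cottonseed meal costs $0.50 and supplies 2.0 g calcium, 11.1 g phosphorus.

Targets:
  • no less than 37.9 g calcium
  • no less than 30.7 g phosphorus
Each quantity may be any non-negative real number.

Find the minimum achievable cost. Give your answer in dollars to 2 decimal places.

$2.22

This is a linear program. Let x1 = kg of fish meal, x2 = kg of alfalfa meal, x3 = kg of cottonseed meal.
min 2.27x1 + 0.45x2 + 0.5x3 subject to:
  38.5x1 + 13.7x2 + 2x3 ≥ 37.9   (calcium)
  25.8x1 + 2.4x2 + 11.1x3 ≥ 30.7   (phosphorus)
  x1, x2, x3 ≥ 0.
The cheapest feasible vertex uses only alfalfa meal, cottonseed meal; fish meal is not used. There the calcium and phosphorus constraints are tight.
Solving gives x2 = 2.44, x3 = 2.238.
Cost = 0.45·2.44 + 0.5·2.238 = 2.2170.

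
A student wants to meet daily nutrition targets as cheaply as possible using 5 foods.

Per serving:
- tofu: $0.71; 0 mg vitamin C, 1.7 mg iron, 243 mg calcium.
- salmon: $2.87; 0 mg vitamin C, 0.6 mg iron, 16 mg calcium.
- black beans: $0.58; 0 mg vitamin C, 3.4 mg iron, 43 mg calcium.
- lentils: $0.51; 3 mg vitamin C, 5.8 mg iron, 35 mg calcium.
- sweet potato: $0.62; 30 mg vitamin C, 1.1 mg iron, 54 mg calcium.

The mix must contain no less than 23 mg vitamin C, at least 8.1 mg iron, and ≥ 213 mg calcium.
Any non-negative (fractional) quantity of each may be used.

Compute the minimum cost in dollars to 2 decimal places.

Treat it as an LP. Let x1 = servings of tofu, x2 = servings of salmon, x3 = servings of black beans, x4 = servings of lentils, x5 = servings of sweet potato.
min 0.71x1 + 2.87x2 + 0.58x3 + 0.51x4 + 0.62x5 subject to:
  3x4 + 30x5 ≥ 23   (vitamin C)
  1.7x1 + 0.6x2 + 3.4x3 + 5.8x4 + 1.1x5 ≥ 8.1   (iron)
  243x1 + 16x2 + 43x3 + 35x4 + 54x5 ≥ 213   (calcium)
  x1, x2, x3, x4, x5 ≥ 0.
The minimum-cost mix takes nothing from salmon, black beans — only tofu, lentils, sweet potato. There the vitamin C, iron, calcium constraints are tight.
Optimal quantities: tofu = 0.5716 servings, lentils = 1.105 servings, sweet potato = 0.6562 servings.
Hence cost = 0.71·0.5716 + 0.51·1.105 + 0.62·0.6562 = $1.3762.

$1.38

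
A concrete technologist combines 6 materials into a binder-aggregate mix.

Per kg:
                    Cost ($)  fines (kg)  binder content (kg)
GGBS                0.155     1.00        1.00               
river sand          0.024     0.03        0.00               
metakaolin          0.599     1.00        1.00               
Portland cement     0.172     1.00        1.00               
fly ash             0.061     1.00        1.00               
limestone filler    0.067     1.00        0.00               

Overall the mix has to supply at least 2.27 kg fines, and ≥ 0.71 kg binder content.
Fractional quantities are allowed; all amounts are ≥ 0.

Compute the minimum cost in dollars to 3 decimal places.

$0.138

Treat it as an LP. Let x1 = kg of GGBS, x2 = kg of river sand, x3 = kg of metakaolin, x4 = kg of Portland cement, x5 = kg of fly ash, x6 = kg of limestone filler.
Minimise 0.155x1 + 0.024x2 + 0.599x3 + 0.172x4 + 0.061x5 + 0.067x6 s.t.:
  1x1 + 0.03x2 + 1x3 + 1x4 + 1x5 + 1x6 ≥ 2.27   (fines)
  1x1 + 1x3 + 1x4 + 1x5 ≥ 0.71   (binder content)
  x1, x2, x3, x4, x5, x6 ≥ 0.
The minimum-cost mix takes nothing from GGBS, river sand, metakaolin, Portland cement, limestone filler — only fly ash. Binding constraint: fines.
That vertex is x5 = 2.27.
Total cost: 0.061·2.27 = 0.13847.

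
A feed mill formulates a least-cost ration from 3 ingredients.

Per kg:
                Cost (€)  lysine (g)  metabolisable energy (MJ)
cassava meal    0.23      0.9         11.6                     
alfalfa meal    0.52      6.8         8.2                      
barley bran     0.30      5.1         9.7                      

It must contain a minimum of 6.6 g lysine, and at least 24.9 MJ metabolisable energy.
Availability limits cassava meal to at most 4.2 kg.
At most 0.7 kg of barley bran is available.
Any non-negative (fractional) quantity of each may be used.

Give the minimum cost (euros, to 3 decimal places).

This is a linear program. Let x1 = kg of cassava meal, x2 = kg of alfalfa meal, x3 = kg of barley bran.
Minimise 0.23x1 + 0.52x2 + 0.3x3 subject to:
  0.9x1 + 6.8x2 + 5.1x3 ≥ 6.6   (lysine)
  11.6x1 + 8.2x2 + 9.7x3 ≥ 24.9   (metabolisable energy)
  x1 ≤ 4.2
  x3 ≤ 0.7
  x1, x2, x3 ≥ 0.
The optimal mix uses every input. Binding constraints: lysine, metabolisable energy, the barley bran cap.
Optimal quantities: cassava meal = 1.375 kg, alfalfa meal = 0.2636 kg, barley bran = 0.7 kg.
Hence cost = 0.23·1.375 + 0.52·0.2636 + 0.3·0.7 = €0.66332.

€0.663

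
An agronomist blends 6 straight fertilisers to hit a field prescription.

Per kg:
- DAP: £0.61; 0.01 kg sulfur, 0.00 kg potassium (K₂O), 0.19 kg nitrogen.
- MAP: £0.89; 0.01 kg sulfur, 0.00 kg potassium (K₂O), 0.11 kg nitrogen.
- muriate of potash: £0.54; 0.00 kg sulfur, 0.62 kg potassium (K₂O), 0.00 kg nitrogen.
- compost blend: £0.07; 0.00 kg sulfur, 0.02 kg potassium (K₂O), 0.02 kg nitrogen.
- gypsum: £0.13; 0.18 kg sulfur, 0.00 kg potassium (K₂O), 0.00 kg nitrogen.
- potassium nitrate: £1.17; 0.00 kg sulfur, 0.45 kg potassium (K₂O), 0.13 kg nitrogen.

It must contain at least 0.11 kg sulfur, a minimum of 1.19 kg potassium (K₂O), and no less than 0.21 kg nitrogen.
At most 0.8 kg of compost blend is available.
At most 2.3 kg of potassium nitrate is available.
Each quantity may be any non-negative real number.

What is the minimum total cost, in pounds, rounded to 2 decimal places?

£1.77

Set it up as a linear program. Let x1 = kg of DAP, x2 = kg of MAP, x3 = kg of muriate of potash, x4 = kg of compost blend, x5 = kg of gypsum, x6 = kg of potassium nitrate.
Minimise 0.61x1 + 0.89x2 + 0.54x3 + 0.07x4 + 0.13x5 + 1.17x6 s.t.:
  0.01x1 + 0.01x2 + 0.18x5 ≥ 0.11   (sulfur)
  0.62x3 + 0.02x4 + 0.45x6 ≥ 1.19   (potassium (K₂O))
  0.19x1 + 0.11x2 + 0.02x4 + 0.13x6 ≥ 0.21   (nitrogen)
  x4 ≤ 0.8
  x6 ≤ 2.3
  x1, x2, x3, x4, x5, x6 ≥ 0.
At the optimum only DAP, muriate of potash, compost blend, gypsum are positive (MAP, potassium nitrate = 0). There the sulfur, potassium (K₂O), nitrogen, the compost blend cap constraints are tight.
So DAP = 1.021 kg, muriate of potash = 1.894 kg, compost blend = 0.8 kg, gypsum = 0.5544 kg.
Hence cost = 0.61·1.021 + 0.54·1.894 + 0.07·0.8 + 0.13·0.5544 = £1.7736.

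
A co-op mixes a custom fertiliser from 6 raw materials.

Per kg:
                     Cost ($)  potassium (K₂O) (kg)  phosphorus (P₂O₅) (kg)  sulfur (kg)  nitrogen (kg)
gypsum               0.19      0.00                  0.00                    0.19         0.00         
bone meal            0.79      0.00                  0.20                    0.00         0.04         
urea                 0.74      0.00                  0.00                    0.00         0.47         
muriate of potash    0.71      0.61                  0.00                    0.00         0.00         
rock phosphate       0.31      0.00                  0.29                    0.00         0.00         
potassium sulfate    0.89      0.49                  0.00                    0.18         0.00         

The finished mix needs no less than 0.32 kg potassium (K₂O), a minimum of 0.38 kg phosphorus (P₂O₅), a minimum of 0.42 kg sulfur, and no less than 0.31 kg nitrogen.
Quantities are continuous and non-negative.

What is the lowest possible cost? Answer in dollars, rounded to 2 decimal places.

Set it up as a linear program. Let x1 = kg of gypsum, x2 = kg of bone meal, x3 = kg of urea, x4 = kg of muriate of potash, x5 = kg of rock phosphate, x6 = kg of potassium sulfate.
Minimise 0.19x1 + 0.79x2 + 0.74x3 + 0.71x4 + 0.31x5 + 0.89x6 s.t.:
  0.61x4 + 0.49x6 ≥ 0.32   (potassium (K₂O))
  0.2x2 + 0.29x5 ≥ 0.38   (phosphorus (P₂O₅))
  0.19x1 + 0.18x6 ≥ 0.42   (sulfur)
  0.04x2 + 0.47x3 ≥ 0.31   (nitrogen)
  x1, x2, x3, x4, x5, x6 ≥ 0.
The optimal basis is {gypsum, urea, muriate of potash, rock phosphate}; bone meal, potassium sulfate drop out. The potassium (K₂O), phosphorus (P₂O₅), sulfur, nitrogen requirements are met with equality.
Solving gives x1 = 2.211, x3 = 0.6596, x4 = 0.5246, x5 = 1.31.
Total cost: 0.19·2.211 + 0.74·0.6596 + 0.71·0.5246 + 0.31·1.31 = 1.6868.

$1.69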